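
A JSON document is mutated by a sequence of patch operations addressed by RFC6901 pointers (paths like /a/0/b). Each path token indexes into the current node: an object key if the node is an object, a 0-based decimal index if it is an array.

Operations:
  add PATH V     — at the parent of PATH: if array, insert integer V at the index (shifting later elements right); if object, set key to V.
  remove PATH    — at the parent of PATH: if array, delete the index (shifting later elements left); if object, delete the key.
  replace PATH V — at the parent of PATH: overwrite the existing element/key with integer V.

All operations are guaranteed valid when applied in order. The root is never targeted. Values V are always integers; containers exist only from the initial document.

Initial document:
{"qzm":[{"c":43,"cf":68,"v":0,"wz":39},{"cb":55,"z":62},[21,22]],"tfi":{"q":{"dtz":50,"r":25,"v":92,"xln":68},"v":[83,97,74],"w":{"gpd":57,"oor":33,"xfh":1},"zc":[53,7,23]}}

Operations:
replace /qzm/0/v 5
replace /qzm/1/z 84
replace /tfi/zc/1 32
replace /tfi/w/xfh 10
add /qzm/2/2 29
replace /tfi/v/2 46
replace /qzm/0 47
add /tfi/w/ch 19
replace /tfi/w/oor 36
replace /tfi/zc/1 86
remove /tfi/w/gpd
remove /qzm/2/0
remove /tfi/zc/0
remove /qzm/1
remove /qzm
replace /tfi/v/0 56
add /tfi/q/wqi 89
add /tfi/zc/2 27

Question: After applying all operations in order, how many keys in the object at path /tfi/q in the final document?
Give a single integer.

Answer: 5

Derivation:
After op 1 (replace /qzm/0/v 5): {"qzm":[{"c":43,"cf":68,"v":5,"wz":39},{"cb":55,"z":62},[21,22]],"tfi":{"q":{"dtz":50,"r":25,"v":92,"xln":68},"v":[83,97,74],"w":{"gpd":57,"oor":33,"xfh":1},"zc":[53,7,23]}}
After op 2 (replace /qzm/1/z 84): {"qzm":[{"c":43,"cf":68,"v":5,"wz":39},{"cb":55,"z":84},[21,22]],"tfi":{"q":{"dtz":50,"r":25,"v":92,"xln":68},"v":[83,97,74],"w":{"gpd":57,"oor":33,"xfh":1},"zc":[53,7,23]}}
After op 3 (replace /tfi/zc/1 32): {"qzm":[{"c":43,"cf":68,"v":5,"wz":39},{"cb":55,"z":84},[21,22]],"tfi":{"q":{"dtz":50,"r":25,"v":92,"xln":68},"v":[83,97,74],"w":{"gpd":57,"oor":33,"xfh":1},"zc":[53,32,23]}}
After op 4 (replace /tfi/w/xfh 10): {"qzm":[{"c":43,"cf":68,"v":5,"wz":39},{"cb":55,"z":84},[21,22]],"tfi":{"q":{"dtz":50,"r":25,"v":92,"xln":68},"v":[83,97,74],"w":{"gpd":57,"oor":33,"xfh":10},"zc":[53,32,23]}}
After op 5 (add /qzm/2/2 29): {"qzm":[{"c":43,"cf":68,"v":5,"wz":39},{"cb":55,"z":84},[21,22,29]],"tfi":{"q":{"dtz":50,"r":25,"v":92,"xln":68},"v":[83,97,74],"w":{"gpd":57,"oor":33,"xfh":10},"zc":[53,32,23]}}
After op 6 (replace /tfi/v/2 46): {"qzm":[{"c":43,"cf":68,"v":5,"wz":39},{"cb":55,"z":84},[21,22,29]],"tfi":{"q":{"dtz":50,"r":25,"v":92,"xln":68},"v":[83,97,46],"w":{"gpd":57,"oor":33,"xfh":10},"zc":[53,32,23]}}
After op 7 (replace /qzm/0 47): {"qzm":[47,{"cb":55,"z":84},[21,22,29]],"tfi":{"q":{"dtz":50,"r":25,"v":92,"xln":68},"v":[83,97,46],"w":{"gpd":57,"oor":33,"xfh":10},"zc":[53,32,23]}}
After op 8 (add /tfi/w/ch 19): {"qzm":[47,{"cb":55,"z":84},[21,22,29]],"tfi":{"q":{"dtz":50,"r":25,"v":92,"xln":68},"v":[83,97,46],"w":{"ch":19,"gpd":57,"oor":33,"xfh":10},"zc":[53,32,23]}}
After op 9 (replace /tfi/w/oor 36): {"qzm":[47,{"cb":55,"z":84},[21,22,29]],"tfi":{"q":{"dtz":50,"r":25,"v":92,"xln":68},"v":[83,97,46],"w":{"ch":19,"gpd":57,"oor":36,"xfh":10},"zc":[53,32,23]}}
After op 10 (replace /tfi/zc/1 86): {"qzm":[47,{"cb":55,"z":84},[21,22,29]],"tfi":{"q":{"dtz":50,"r":25,"v":92,"xln":68},"v":[83,97,46],"w":{"ch":19,"gpd":57,"oor":36,"xfh":10},"zc":[53,86,23]}}
After op 11 (remove /tfi/w/gpd): {"qzm":[47,{"cb":55,"z":84},[21,22,29]],"tfi":{"q":{"dtz":50,"r":25,"v":92,"xln":68},"v":[83,97,46],"w":{"ch":19,"oor":36,"xfh":10},"zc":[53,86,23]}}
After op 12 (remove /qzm/2/0): {"qzm":[47,{"cb":55,"z":84},[22,29]],"tfi":{"q":{"dtz":50,"r":25,"v":92,"xln":68},"v":[83,97,46],"w":{"ch":19,"oor":36,"xfh":10},"zc":[53,86,23]}}
After op 13 (remove /tfi/zc/0): {"qzm":[47,{"cb":55,"z":84},[22,29]],"tfi":{"q":{"dtz":50,"r":25,"v":92,"xln":68},"v":[83,97,46],"w":{"ch":19,"oor":36,"xfh":10},"zc":[86,23]}}
After op 14 (remove /qzm/1): {"qzm":[47,[22,29]],"tfi":{"q":{"dtz":50,"r":25,"v":92,"xln":68},"v":[83,97,46],"w":{"ch":19,"oor":36,"xfh":10},"zc":[86,23]}}
After op 15 (remove /qzm): {"tfi":{"q":{"dtz":50,"r":25,"v":92,"xln":68},"v":[83,97,46],"w":{"ch":19,"oor":36,"xfh":10},"zc":[86,23]}}
After op 16 (replace /tfi/v/0 56): {"tfi":{"q":{"dtz":50,"r":25,"v":92,"xln":68},"v":[56,97,46],"w":{"ch":19,"oor":36,"xfh":10},"zc":[86,23]}}
After op 17 (add /tfi/q/wqi 89): {"tfi":{"q":{"dtz":50,"r":25,"v":92,"wqi":89,"xln":68},"v":[56,97,46],"w":{"ch":19,"oor":36,"xfh":10},"zc":[86,23]}}
After op 18 (add /tfi/zc/2 27): {"tfi":{"q":{"dtz":50,"r":25,"v":92,"wqi":89,"xln":68},"v":[56,97,46],"w":{"ch":19,"oor":36,"xfh":10},"zc":[86,23,27]}}
Size at path /tfi/q: 5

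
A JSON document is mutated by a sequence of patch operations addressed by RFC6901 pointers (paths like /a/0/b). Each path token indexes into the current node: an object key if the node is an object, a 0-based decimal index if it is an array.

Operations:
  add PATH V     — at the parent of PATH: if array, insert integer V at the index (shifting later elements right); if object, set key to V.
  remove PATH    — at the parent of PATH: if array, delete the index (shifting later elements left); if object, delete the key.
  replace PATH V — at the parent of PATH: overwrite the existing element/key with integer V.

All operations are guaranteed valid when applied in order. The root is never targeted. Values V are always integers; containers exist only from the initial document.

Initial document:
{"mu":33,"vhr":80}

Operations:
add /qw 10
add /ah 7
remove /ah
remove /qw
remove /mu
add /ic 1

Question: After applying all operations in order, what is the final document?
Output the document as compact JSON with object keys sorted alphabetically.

After op 1 (add /qw 10): {"mu":33,"qw":10,"vhr":80}
After op 2 (add /ah 7): {"ah":7,"mu":33,"qw":10,"vhr":80}
After op 3 (remove /ah): {"mu":33,"qw":10,"vhr":80}
After op 4 (remove /qw): {"mu":33,"vhr":80}
After op 5 (remove /mu): {"vhr":80}
After op 6 (add /ic 1): {"ic":1,"vhr":80}

Answer: {"ic":1,"vhr":80}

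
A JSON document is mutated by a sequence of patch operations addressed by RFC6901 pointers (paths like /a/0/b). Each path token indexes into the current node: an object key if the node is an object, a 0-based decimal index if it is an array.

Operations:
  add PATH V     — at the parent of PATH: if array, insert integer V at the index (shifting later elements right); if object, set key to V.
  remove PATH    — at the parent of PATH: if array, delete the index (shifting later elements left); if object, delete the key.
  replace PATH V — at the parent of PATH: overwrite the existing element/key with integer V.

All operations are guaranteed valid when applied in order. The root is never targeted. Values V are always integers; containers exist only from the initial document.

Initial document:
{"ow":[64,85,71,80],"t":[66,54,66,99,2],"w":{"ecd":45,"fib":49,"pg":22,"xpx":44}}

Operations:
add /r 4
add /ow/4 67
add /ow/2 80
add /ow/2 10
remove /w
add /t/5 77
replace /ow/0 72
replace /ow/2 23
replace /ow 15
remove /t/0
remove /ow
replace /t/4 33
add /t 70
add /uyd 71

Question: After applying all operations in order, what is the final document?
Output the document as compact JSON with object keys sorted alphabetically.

Answer: {"r":4,"t":70,"uyd":71}

Derivation:
After op 1 (add /r 4): {"ow":[64,85,71,80],"r":4,"t":[66,54,66,99,2],"w":{"ecd":45,"fib":49,"pg":22,"xpx":44}}
After op 2 (add /ow/4 67): {"ow":[64,85,71,80,67],"r":4,"t":[66,54,66,99,2],"w":{"ecd":45,"fib":49,"pg":22,"xpx":44}}
After op 3 (add /ow/2 80): {"ow":[64,85,80,71,80,67],"r":4,"t":[66,54,66,99,2],"w":{"ecd":45,"fib":49,"pg":22,"xpx":44}}
After op 4 (add /ow/2 10): {"ow":[64,85,10,80,71,80,67],"r":4,"t":[66,54,66,99,2],"w":{"ecd":45,"fib":49,"pg":22,"xpx":44}}
After op 5 (remove /w): {"ow":[64,85,10,80,71,80,67],"r":4,"t":[66,54,66,99,2]}
After op 6 (add /t/5 77): {"ow":[64,85,10,80,71,80,67],"r":4,"t":[66,54,66,99,2,77]}
After op 7 (replace /ow/0 72): {"ow":[72,85,10,80,71,80,67],"r":4,"t":[66,54,66,99,2,77]}
After op 8 (replace /ow/2 23): {"ow":[72,85,23,80,71,80,67],"r":4,"t":[66,54,66,99,2,77]}
After op 9 (replace /ow 15): {"ow":15,"r":4,"t":[66,54,66,99,2,77]}
After op 10 (remove /t/0): {"ow":15,"r":4,"t":[54,66,99,2,77]}
After op 11 (remove /ow): {"r":4,"t":[54,66,99,2,77]}
After op 12 (replace /t/4 33): {"r":4,"t":[54,66,99,2,33]}
After op 13 (add /t 70): {"r":4,"t":70}
After op 14 (add /uyd 71): {"r":4,"t":70,"uyd":71}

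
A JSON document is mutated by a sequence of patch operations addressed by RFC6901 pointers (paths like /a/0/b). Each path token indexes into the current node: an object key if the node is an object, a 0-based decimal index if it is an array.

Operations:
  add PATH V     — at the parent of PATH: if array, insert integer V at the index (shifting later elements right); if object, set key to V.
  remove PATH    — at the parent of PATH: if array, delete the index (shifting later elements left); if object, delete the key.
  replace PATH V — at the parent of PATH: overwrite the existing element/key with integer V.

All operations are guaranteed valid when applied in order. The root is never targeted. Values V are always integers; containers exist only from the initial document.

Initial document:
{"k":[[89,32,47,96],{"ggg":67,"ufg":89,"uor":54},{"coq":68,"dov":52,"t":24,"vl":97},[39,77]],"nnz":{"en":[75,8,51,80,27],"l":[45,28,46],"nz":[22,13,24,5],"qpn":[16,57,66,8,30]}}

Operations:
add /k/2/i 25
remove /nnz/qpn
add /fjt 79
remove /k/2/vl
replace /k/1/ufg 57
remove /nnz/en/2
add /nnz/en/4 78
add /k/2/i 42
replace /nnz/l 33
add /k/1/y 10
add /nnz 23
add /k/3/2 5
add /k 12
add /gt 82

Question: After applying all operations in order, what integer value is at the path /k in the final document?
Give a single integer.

Answer: 12

Derivation:
After op 1 (add /k/2/i 25): {"k":[[89,32,47,96],{"ggg":67,"ufg":89,"uor":54},{"coq":68,"dov":52,"i":25,"t":24,"vl":97},[39,77]],"nnz":{"en":[75,8,51,80,27],"l":[45,28,46],"nz":[22,13,24,5],"qpn":[16,57,66,8,30]}}
After op 2 (remove /nnz/qpn): {"k":[[89,32,47,96],{"ggg":67,"ufg":89,"uor":54},{"coq":68,"dov":52,"i":25,"t":24,"vl":97},[39,77]],"nnz":{"en":[75,8,51,80,27],"l":[45,28,46],"nz":[22,13,24,5]}}
After op 3 (add /fjt 79): {"fjt":79,"k":[[89,32,47,96],{"ggg":67,"ufg":89,"uor":54},{"coq":68,"dov":52,"i":25,"t":24,"vl":97},[39,77]],"nnz":{"en":[75,8,51,80,27],"l":[45,28,46],"nz":[22,13,24,5]}}
After op 4 (remove /k/2/vl): {"fjt":79,"k":[[89,32,47,96],{"ggg":67,"ufg":89,"uor":54},{"coq":68,"dov":52,"i":25,"t":24},[39,77]],"nnz":{"en":[75,8,51,80,27],"l":[45,28,46],"nz":[22,13,24,5]}}
After op 5 (replace /k/1/ufg 57): {"fjt":79,"k":[[89,32,47,96],{"ggg":67,"ufg":57,"uor":54},{"coq":68,"dov":52,"i":25,"t":24},[39,77]],"nnz":{"en":[75,8,51,80,27],"l":[45,28,46],"nz":[22,13,24,5]}}
After op 6 (remove /nnz/en/2): {"fjt":79,"k":[[89,32,47,96],{"ggg":67,"ufg":57,"uor":54},{"coq":68,"dov":52,"i":25,"t":24},[39,77]],"nnz":{"en":[75,8,80,27],"l":[45,28,46],"nz":[22,13,24,5]}}
After op 7 (add /nnz/en/4 78): {"fjt":79,"k":[[89,32,47,96],{"ggg":67,"ufg":57,"uor":54},{"coq":68,"dov":52,"i":25,"t":24},[39,77]],"nnz":{"en":[75,8,80,27,78],"l":[45,28,46],"nz":[22,13,24,5]}}
After op 8 (add /k/2/i 42): {"fjt":79,"k":[[89,32,47,96],{"ggg":67,"ufg":57,"uor":54},{"coq":68,"dov":52,"i":42,"t":24},[39,77]],"nnz":{"en":[75,8,80,27,78],"l":[45,28,46],"nz":[22,13,24,5]}}
After op 9 (replace /nnz/l 33): {"fjt":79,"k":[[89,32,47,96],{"ggg":67,"ufg":57,"uor":54},{"coq":68,"dov":52,"i":42,"t":24},[39,77]],"nnz":{"en":[75,8,80,27,78],"l":33,"nz":[22,13,24,5]}}
After op 10 (add /k/1/y 10): {"fjt":79,"k":[[89,32,47,96],{"ggg":67,"ufg":57,"uor":54,"y":10},{"coq":68,"dov":52,"i":42,"t":24},[39,77]],"nnz":{"en":[75,8,80,27,78],"l":33,"nz":[22,13,24,5]}}
After op 11 (add /nnz 23): {"fjt":79,"k":[[89,32,47,96],{"ggg":67,"ufg":57,"uor":54,"y":10},{"coq":68,"dov":52,"i":42,"t":24},[39,77]],"nnz":23}
After op 12 (add /k/3/2 5): {"fjt":79,"k":[[89,32,47,96],{"ggg":67,"ufg":57,"uor":54,"y":10},{"coq":68,"dov":52,"i":42,"t":24},[39,77,5]],"nnz":23}
After op 13 (add /k 12): {"fjt":79,"k":12,"nnz":23}
After op 14 (add /gt 82): {"fjt":79,"gt":82,"k":12,"nnz":23}
Value at /k: 12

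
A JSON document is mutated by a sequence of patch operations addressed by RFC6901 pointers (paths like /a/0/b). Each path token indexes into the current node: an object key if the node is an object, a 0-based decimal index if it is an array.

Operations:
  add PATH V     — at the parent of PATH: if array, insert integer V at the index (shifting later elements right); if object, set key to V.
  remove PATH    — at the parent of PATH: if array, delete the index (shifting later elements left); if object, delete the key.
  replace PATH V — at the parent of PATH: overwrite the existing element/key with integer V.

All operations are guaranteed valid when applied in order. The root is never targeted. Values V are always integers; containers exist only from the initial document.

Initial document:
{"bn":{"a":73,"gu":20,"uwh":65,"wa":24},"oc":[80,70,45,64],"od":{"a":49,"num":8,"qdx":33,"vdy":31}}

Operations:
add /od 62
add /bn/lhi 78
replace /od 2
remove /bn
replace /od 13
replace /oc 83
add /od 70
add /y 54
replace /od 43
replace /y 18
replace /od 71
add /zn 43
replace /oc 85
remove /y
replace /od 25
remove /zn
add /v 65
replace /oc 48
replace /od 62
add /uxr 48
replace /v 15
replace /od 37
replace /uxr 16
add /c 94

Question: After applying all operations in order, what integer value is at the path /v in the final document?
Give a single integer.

Answer: 15

Derivation:
After op 1 (add /od 62): {"bn":{"a":73,"gu":20,"uwh":65,"wa":24},"oc":[80,70,45,64],"od":62}
After op 2 (add /bn/lhi 78): {"bn":{"a":73,"gu":20,"lhi":78,"uwh":65,"wa":24},"oc":[80,70,45,64],"od":62}
After op 3 (replace /od 2): {"bn":{"a":73,"gu":20,"lhi":78,"uwh":65,"wa":24},"oc":[80,70,45,64],"od":2}
After op 4 (remove /bn): {"oc":[80,70,45,64],"od":2}
After op 5 (replace /od 13): {"oc":[80,70,45,64],"od":13}
After op 6 (replace /oc 83): {"oc":83,"od":13}
After op 7 (add /od 70): {"oc":83,"od":70}
After op 8 (add /y 54): {"oc":83,"od":70,"y":54}
After op 9 (replace /od 43): {"oc":83,"od":43,"y":54}
After op 10 (replace /y 18): {"oc":83,"od":43,"y":18}
After op 11 (replace /od 71): {"oc":83,"od":71,"y":18}
After op 12 (add /zn 43): {"oc":83,"od":71,"y":18,"zn":43}
After op 13 (replace /oc 85): {"oc":85,"od":71,"y":18,"zn":43}
After op 14 (remove /y): {"oc":85,"od":71,"zn":43}
After op 15 (replace /od 25): {"oc":85,"od":25,"zn":43}
After op 16 (remove /zn): {"oc":85,"od":25}
After op 17 (add /v 65): {"oc":85,"od":25,"v":65}
After op 18 (replace /oc 48): {"oc":48,"od":25,"v":65}
After op 19 (replace /od 62): {"oc":48,"od":62,"v":65}
After op 20 (add /uxr 48): {"oc":48,"od":62,"uxr":48,"v":65}
After op 21 (replace /v 15): {"oc":48,"od":62,"uxr":48,"v":15}
After op 22 (replace /od 37): {"oc":48,"od":37,"uxr":48,"v":15}
After op 23 (replace /uxr 16): {"oc":48,"od":37,"uxr":16,"v":15}
After op 24 (add /c 94): {"c":94,"oc":48,"od":37,"uxr":16,"v":15}
Value at /v: 15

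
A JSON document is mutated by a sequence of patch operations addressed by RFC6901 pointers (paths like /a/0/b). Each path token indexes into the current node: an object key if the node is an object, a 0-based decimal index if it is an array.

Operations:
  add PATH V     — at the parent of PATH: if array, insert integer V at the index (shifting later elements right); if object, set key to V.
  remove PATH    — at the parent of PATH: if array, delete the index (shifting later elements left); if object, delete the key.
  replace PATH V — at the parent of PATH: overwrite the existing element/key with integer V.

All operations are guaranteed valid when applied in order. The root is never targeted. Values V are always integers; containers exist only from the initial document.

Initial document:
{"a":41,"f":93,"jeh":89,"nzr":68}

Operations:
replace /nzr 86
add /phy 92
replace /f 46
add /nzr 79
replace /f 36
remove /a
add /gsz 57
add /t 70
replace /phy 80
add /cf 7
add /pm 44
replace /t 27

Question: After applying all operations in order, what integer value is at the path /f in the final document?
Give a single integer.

After op 1 (replace /nzr 86): {"a":41,"f":93,"jeh":89,"nzr":86}
After op 2 (add /phy 92): {"a":41,"f":93,"jeh":89,"nzr":86,"phy":92}
After op 3 (replace /f 46): {"a":41,"f":46,"jeh":89,"nzr":86,"phy":92}
After op 4 (add /nzr 79): {"a":41,"f":46,"jeh":89,"nzr":79,"phy":92}
After op 5 (replace /f 36): {"a":41,"f":36,"jeh":89,"nzr":79,"phy":92}
After op 6 (remove /a): {"f":36,"jeh":89,"nzr":79,"phy":92}
After op 7 (add /gsz 57): {"f":36,"gsz":57,"jeh":89,"nzr":79,"phy":92}
After op 8 (add /t 70): {"f":36,"gsz":57,"jeh":89,"nzr":79,"phy":92,"t":70}
After op 9 (replace /phy 80): {"f":36,"gsz":57,"jeh":89,"nzr":79,"phy":80,"t":70}
After op 10 (add /cf 7): {"cf":7,"f":36,"gsz":57,"jeh":89,"nzr":79,"phy":80,"t":70}
After op 11 (add /pm 44): {"cf":7,"f":36,"gsz":57,"jeh":89,"nzr":79,"phy":80,"pm":44,"t":70}
After op 12 (replace /t 27): {"cf":7,"f":36,"gsz":57,"jeh":89,"nzr":79,"phy":80,"pm":44,"t":27}
Value at /f: 36

Answer: 36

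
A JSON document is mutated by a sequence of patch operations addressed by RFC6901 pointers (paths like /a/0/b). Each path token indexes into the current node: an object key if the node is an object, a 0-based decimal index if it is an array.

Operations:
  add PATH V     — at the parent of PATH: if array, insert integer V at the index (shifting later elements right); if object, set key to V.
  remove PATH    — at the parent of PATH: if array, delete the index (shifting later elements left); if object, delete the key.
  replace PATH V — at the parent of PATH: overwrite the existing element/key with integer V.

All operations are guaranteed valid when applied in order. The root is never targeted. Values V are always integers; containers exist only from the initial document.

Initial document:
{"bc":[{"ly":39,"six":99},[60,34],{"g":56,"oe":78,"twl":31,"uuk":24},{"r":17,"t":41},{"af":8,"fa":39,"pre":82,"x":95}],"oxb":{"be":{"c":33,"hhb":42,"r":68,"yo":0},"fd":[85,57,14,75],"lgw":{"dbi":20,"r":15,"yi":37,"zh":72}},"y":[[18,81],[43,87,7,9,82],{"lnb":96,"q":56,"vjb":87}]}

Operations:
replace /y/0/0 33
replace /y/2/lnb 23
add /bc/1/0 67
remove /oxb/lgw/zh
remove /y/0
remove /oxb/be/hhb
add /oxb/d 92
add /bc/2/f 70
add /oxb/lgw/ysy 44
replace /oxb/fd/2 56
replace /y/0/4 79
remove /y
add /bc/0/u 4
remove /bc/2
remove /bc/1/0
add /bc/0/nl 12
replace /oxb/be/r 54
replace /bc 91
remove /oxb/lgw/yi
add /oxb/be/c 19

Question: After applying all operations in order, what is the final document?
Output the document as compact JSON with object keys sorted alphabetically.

After op 1 (replace /y/0/0 33): {"bc":[{"ly":39,"six":99},[60,34],{"g":56,"oe":78,"twl":31,"uuk":24},{"r":17,"t":41},{"af":8,"fa":39,"pre":82,"x":95}],"oxb":{"be":{"c":33,"hhb":42,"r":68,"yo":0},"fd":[85,57,14,75],"lgw":{"dbi":20,"r":15,"yi":37,"zh":72}},"y":[[33,81],[43,87,7,9,82],{"lnb":96,"q":56,"vjb":87}]}
After op 2 (replace /y/2/lnb 23): {"bc":[{"ly":39,"six":99},[60,34],{"g":56,"oe":78,"twl":31,"uuk":24},{"r":17,"t":41},{"af":8,"fa":39,"pre":82,"x":95}],"oxb":{"be":{"c":33,"hhb":42,"r":68,"yo":0},"fd":[85,57,14,75],"lgw":{"dbi":20,"r":15,"yi":37,"zh":72}},"y":[[33,81],[43,87,7,9,82],{"lnb":23,"q":56,"vjb":87}]}
After op 3 (add /bc/1/0 67): {"bc":[{"ly":39,"six":99},[67,60,34],{"g":56,"oe":78,"twl":31,"uuk":24},{"r":17,"t":41},{"af":8,"fa":39,"pre":82,"x":95}],"oxb":{"be":{"c":33,"hhb":42,"r":68,"yo":0},"fd":[85,57,14,75],"lgw":{"dbi":20,"r":15,"yi":37,"zh":72}},"y":[[33,81],[43,87,7,9,82],{"lnb":23,"q":56,"vjb":87}]}
After op 4 (remove /oxb/lgw/zh): {"bc":[{"ly":39,"six":99},[67,60,34],{"g":56,"oe":78,"twl":31,"uuk":24},{"r":17,"t":41},{"af":8,"fa":39,"pre":82,"x":95}],"oxb":{"be":{"c":33,"hhb":42,"r":68,"yo":0},"fd":[85,57,14,75],"lgw":{"dbi":20,"r":15,"yi":37}},"y":[[33,81],[43,87,7,9,82],{"lnb":23,"q":56,"vjb":87}]}
After op 5 (remove /y/0): {"bc":[{"ly":39,"six":99},[67,60,34],{"g":56,"oe":78,"twl":31,"uuk":24},{"r":17,"t":41},{"af":8,"fa":39,"pre":82,"x":95}],"oxb":{"be":{"c":33,"hhb":42,"r":68,"yo":0},"fd":[85,57,14,75],"lgw":{"dbi":20,"r":15,"yi":37}},"y":[[43,87,7,9,82],{"lnb":23,"q":56,"vjb":87}]}
After op 6 (remove /oxb/be/hhb): {"bc":[{"ly":39,"six":99},[67,60,34],{"g":56,"oe":78,"twl":31,"uuk":24},{"r":17,"t":41},{"af":8,"fa":39,"pre":82,"x":95}],"oxb":{"be":{"c":33,"r":68,"yo":0},"fd":[85,57,14,75],"lgw":{"dbi":20,"r":15,"yi":37}},"y":[[43,87,7,9,82],{"lnb":23,"q":56,"vjb":87}]}
After op 7 (add /oxb/d 92): {"bc":[{"ly":39,"six":99},[67,60,34],{"g":56,"oe":78,"twl":31,"uuk":24},{"r":17,"t":41},{"af":8,"fa":39,"pre":82,"x":95}],"oxb":{"be":{"c":33,"r":68,"yo":0},"d":92,"fd":[85,57,14,75],"lgw":{"dbi":20,"r":15,"yi":37}},"y":[[43,87,7,9,82],{"lnb":23,"q":56,"vjb":87}]}
After op 8 (add /bc/2/f 70): {"bc":[{"ly":39,"six":99},[67,60,34],{"f":70,"g":56,"oe":78,"twl":31,"uuk":24},{"r":17,"t":41},{"af":8,"fa":39,"pre":82,"x":95}],"oxb":{"be":{"c":33,"r":68,"yo":0},"d":92,"fd":[85,57,14,75],"lgw":{"dbi":20,"r":15,"yi":37}},"y":[[43,87,7,9,82],{"lnb":23,"q":56,"vjb":87}]}
After op 9 (add /oxb/lgw/ysy 44): {"bc":[{"ly":39,"six":99},[67,60,34],{"f":70,"g":56,"oe":78,"twl":31,"uuk":24},{"r":17,"t":41},{"af":8,"fa":39,"pre":82,"x":95}],"oxb":{"be":{"c":33,"r":68,"yo":0},"d":92,"fd":[85,57,14,75],"lgw":{"dbi":20,"r":15,"yi":37,"ysy":44}},"y":[[43,87,7,9,82],{"lnb":23,"q":56,"vjb":87}]}
After op 10 (replace /oxb/fd/2 56): {"bc":[{"ly":39,"six":99},[67,60,34],{"f":70,"g":56,"oe":78,"twl":31,"uuk":24},{"r":17,"t":41},{"af":8,"fa":39,"pre":82,"x":95}],"oxb":{"be":{"c":33,"r":68,"yo":0},"d":92,"fd":[85,57,56,75],"lgw":{"dbi":20,"r":15,"yi":37,"ysy":44}},"y":[[43,87,7,9,82],{"lnb":23,"q":56,"vjb":87}]}
After op 11 (replace /y/0/4 79): {"bc":[{"ly":39,"six":99},[67,60,34],{"f":70,"g":56,"oe":78,"twl":31,"uuk":24},{"r":17,"t":41},{"af":8,"fa":39,"pre":82,"x":95}],"oxb":{"be":{"c":33,"r":68,"yo":0},"d":92,"fd":[85,57,56,75],"lgw":{"dbi":20,"r":15,"yi":37,"ysy":44}},"y":[[43,87,7,9,79],{"lnb":23,"q":56,"vjb":87}]}
After op 12 (remove /y): {"bc":[{"ly":39,"six":99},[67,60,34],{"f":70,"g":56,"oe":78,"twl":31,"uuk":24},{"r":17,"t":41},{"af":8,"fa":39,"pre":82,"x":95}],"oxb":{"be":{"c":33,"r":68,"yo":0},"d":92,"fd":[85,57,56,75],"lgw":{"dbi":20,"r":15,"yi":37,"ysy":44}}}
After op 13 (add /bc/0/u 4): {"bc":[{"ly":39,"six":99,"u":4},[67,60,34],{"f":70,"g":56,"oe":78,"twl":31,"uuk":24},{"r":17,"t":41},{"af":8,"fa":39,"pre":82,"x":95}],"oxb":{"be":{"c":33,"r":68,"yo":0},"d":92,"fd":[85,57,56,75],"lgw":{"dbi":20,"r":15,"yi":37,"ysy":44}}}
After op 14 (remove /bc/2): {"bc":[{"ly":39,"six":99,"u":4},[67,60,34],{"r":17,"t":41},{"af":8,"fa":39,"pre":82,"x":95}],"oxb":{"be":{"c":33,"r":68,"yo":0},"d":92,"fd":[85,57,56,75],"lgw":{"dbi":20,"r":15,"yi":37,"ysy":44}}}
After op 15 (remove /bc/1/0): {"bc":[{"ly":39,"six":99,"u":4},[60,34],{"r":17,"t":41},{"af":8,"fa":39,"pre":82,"x":95}],"oxb":{"be":{"c":33,"r":68,"yo":0},"d":92,"fd":[85,57,56,75],"lgw":{"dbi":20,"r":15,"yi":37,"ysy":44}}}
After op 16 (add /bc/0/nl 12): {"bc":[{"ly":39,"nl":12,"six":99,"u":4},[60,34],{"r":17,"t":41},{"af":8,"fa":39,"pre":82,"x":95}],"oxb":{"be":{"c":33,"r":68,"yo":0},"d":92,"fd":[85,57,56,75],"lgw":{"dbi":20,"r":15,"yi":37,"ysy":44}}}
After op 17 (replace /oxb/be/r 54): {"bc":[{"ly":39,"nl":12,"six":99,"u":4},[60,34],{"r":17,"t":41},{"af":8,"fa":39,"pre":82,"x":95}],"oxb":{"be":{"c":33,"r":54,"yo":0},"d":92,"fd":[85,57,56,75],"lgw":{"dbi":20,"r":15,"yi":37,"ysy":44}}}
After op 18 (replace /bc 91): {"bc":91,"oxb":{"be":{"c":33,"r":54,"yo":0},"d":92,"fd":[85,57,56,75],"lgw":{"dbi":20,"r":15,"yi":37,"ysy":44}}}
After op 19 (remove /oxb/lgw/yi): {"bc":91,"oxb":{"be":{"c":33,"r":54,"yo":0},"d":92,"fd":[85,57,56,75],"lgw":{"dbi":20,"r":15,"ysy":44}}}
After op 20 (add /oxb/be/c 19): {"bc":91,"oxb":{"be":{"c":19,"r":54,"yo":0},"d":92,"fd":[85,57,56,75],"lgw":{"dbi":20,"r":15,"ysy":44}}}

Answer: {"bc":91,"oxb":{"be":{"c":19,"r":54,"yo":0},"d":92,"fd":[85,57,56,75],"lgw":{"dbi":20,"r":15,"ysy":44}}}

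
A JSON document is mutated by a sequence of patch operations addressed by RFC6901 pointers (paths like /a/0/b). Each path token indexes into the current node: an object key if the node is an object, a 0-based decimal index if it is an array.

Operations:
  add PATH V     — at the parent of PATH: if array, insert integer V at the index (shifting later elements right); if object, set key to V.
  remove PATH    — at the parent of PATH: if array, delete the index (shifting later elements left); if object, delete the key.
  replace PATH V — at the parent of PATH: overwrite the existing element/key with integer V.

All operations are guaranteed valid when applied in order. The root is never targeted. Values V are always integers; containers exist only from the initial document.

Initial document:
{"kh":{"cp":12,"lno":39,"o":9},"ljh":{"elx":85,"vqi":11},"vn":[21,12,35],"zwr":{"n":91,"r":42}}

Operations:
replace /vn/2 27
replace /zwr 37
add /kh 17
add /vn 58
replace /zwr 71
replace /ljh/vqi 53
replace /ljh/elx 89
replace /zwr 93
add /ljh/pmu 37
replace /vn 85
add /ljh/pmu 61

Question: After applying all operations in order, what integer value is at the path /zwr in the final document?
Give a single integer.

Answer: 93

Derivation:
After op 1 (replace /vn/2 27): {"kh":{"cp":12,"lno":39,"o":9},"ljh":{"elx":85,"vqi":11},"vn":[21,12,27],"zwr":{"n":91,"r":42}}
After op 2 (replace /zwr 37): {"kh":{"cp":12,"lno":39,"o":9},"ljh":{"elx":85,"vqi":11},"vn":[21,12,27],"zwr":37}
After op 3 (add /kh 17): {"kh":17,"ljh":{"elx":85,"vqi":11},"vn":[21,12,27],"zwr":37}
After op 4 (add /vn 58): {"kh":17,"ljh":{"elx":85,"vqi":11},"vn":58,"zwr":37}
After op 5 (replace /zwr 71): {"kh":17,"ljh":{"elx":85,"vqi":11},"vn":58,"zwr":71}
After op 6 (replace /ljh/vqi 53): {"kh":17,"ljh":{"elx":85,"vqi":53},"vn":58,"zwr":71}
After op 7 (replace /ljh/elx 89): {"kh":17,"ljh":{"elx":89,"vqi":53},"vn":58,"zwr":71}
After op 8 (replace /zwr 93): {"kh":17,"ljh":{"elx":89,"vqi":53},"vn":58,"zwr":93}
After op 9 (add /ljh/pmu 37): {"kh":17,"ljh":{"elx":89,"pmu":37,"vqi":53},"vn":58,"zwr":93}
After op 10 (replace /vn 85): {"kh":17,"ljh":{"elx":89,"pmu":37,"vqi":53},"vn":85,"zwr":93}
After op 11 (add /ljh/pmu 61): {"kh":17,"ljh":{"elx":89,"pmu":61,"vqi":53},"vn":85,"zwr":93}
Value at /zwr: 93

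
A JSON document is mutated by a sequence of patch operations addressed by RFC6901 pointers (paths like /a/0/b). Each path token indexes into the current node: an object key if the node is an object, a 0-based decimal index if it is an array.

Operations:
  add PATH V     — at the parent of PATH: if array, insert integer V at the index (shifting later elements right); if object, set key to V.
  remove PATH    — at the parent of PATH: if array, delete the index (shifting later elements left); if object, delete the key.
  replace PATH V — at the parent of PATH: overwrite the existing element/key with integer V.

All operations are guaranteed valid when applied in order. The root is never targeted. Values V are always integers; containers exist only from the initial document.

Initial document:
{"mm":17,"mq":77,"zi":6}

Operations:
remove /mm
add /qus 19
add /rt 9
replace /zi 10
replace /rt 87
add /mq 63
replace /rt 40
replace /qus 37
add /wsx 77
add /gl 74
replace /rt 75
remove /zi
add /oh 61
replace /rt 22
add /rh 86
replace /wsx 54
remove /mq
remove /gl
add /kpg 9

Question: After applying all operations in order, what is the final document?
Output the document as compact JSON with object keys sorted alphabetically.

Answer: {"kpg":9,"oh":61,"qus":37,"rh":86,"rt":22,"wsx":54}

Derivation:
After op 1 (remove /mm): {"mq":77,"zi":6}
After op 2 (add /qus 19): {"mq":77,"qus":19,"zi":6}
After op 3 (add /rt 9): {"mq":77,"qus":19,"rt":9,"zi":6}
After op 4 (replace /zi 10): {"mq":77,"qus":19,"rt":9,"zi":10}
After op 5 (replace /rt 87): {"mq":77,"qus":19,"rt":87,"zi":10}
After op 6 (add /mq 63): {"mq":63,"qus":19,"rt":87,"zi":10}
After op 7 (replace /rt 40): {"mq":63,"qus":19,"rt":40,"zi":10}
After op 8 (replace /qus 37): {"mq":63,"qus":37,"rt":40,"zi":10}
After op 9 (add /wsx 77): {"mq":63,"qus":37,"rt":40,"wsx":77,"zi":10}
After op 10 (add /gl 74): {"gl":74,"mq":63,"qus":37,"rt":40,"wsx":77,"zi":10}
After op 11 (replace /rt 75): {"gl":74,"mq":63,"qus":37,"rt":75,"wsx":77,"zi":10}
After op 12 (remove /zi): {"gl":74,"mq":63,"qus":37,"rt":75,"wsx":77}
After op 13 (add /oh 61): {"gl":74,"mq":63,"oh":61,"qus":37,"rt":75,"wsx":77}
After op 14 (replace /rt 22): {"gl":74,"mq":63,"oh":61,"qus":37,"rt":22,"wsx":77}
After op 15 (add /rh 86): {"gl":74,"mq":63,"oh":61,"qus":37,"rh":86,"rt":22,"wsx":77}
After op 16 (replace /wsx 54): {"gl":74,"mq":63,"oh":61,"qus":37,"rh":86,"rt":22,"wsx":54}
After op 17 (remove /mq): {"gl":74,"oh":61,"qus":37,"rh":86,"rt":22,"wsx":54}
After op 18 (remove /gl): {"oh":61,"qus":37,"rh":86,"rt":22,"wsx":54}
After op 19 (add /kpg 9): {"kpg":9,"oh":61,"qus":37,"rh":86,"rt":22,"wsx":54}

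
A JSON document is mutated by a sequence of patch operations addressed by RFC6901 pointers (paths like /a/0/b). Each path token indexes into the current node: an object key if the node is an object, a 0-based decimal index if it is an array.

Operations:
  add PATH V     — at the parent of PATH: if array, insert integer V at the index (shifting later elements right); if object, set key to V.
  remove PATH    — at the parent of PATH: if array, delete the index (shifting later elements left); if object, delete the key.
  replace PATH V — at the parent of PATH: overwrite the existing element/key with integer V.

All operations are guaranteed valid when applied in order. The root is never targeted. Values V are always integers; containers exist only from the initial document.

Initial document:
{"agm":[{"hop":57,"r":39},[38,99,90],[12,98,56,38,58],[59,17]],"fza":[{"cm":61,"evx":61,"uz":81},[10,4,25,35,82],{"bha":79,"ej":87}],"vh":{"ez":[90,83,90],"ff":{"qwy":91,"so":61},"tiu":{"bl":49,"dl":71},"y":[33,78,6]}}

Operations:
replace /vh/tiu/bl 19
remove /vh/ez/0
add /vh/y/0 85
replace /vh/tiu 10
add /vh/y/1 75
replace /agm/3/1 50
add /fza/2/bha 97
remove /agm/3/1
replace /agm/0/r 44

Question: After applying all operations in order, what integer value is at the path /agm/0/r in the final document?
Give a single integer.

Answer: 44

Derivation:
After op 1 (replace /vh/tiu/bl 19): {"agm":[{"hop":57,"r":39},[38,99,90],[12,98,56,38,58],[59,17]],"fza":[{"cm":61,"evx":61,"uz":81},[10,4,25,35,82],{"bha":79,"ej":87}],"vh":{"ez":[90,83,90],"ff":{"qwy":91,"so":61},"tiu":{"bl":19,"dl":71},"y":[33,78,6]}}
After op 2 (remove /vh/ez/0): {"agm":[{"hop":57,"r":39},[38,99,90],[12,98,56,38,58],[59,17]],"fza":[{"cm":61,"evx":61,"uz":81},[10,4,25,35,82],{"bha":79,"ej":87}],"vh":{"ez":[83,90],"ff":{"qwy":91,"so":61},"tiu":{"bl":19,"dl":71},"y":[33,78,6]}}
After op 3 (add /vh/y/0 85): {"agm":[{"hop":57,"r":39},[38,99,90],[12,98,56,38,58],[59,17]],"fza":[{"cm":61,"evx":61,"uz":81},[10,4,25,35,82],{"bha":79,"ej":87}],"vh":{"ez":[83,90],"ff":{"qwy":91,"so":61},"tiu":{"bl":19,"dl":71},"y":[85,33,78,6]}}
After op 4 (replace /vh/tiu 10): {"agm":[{"hop":57,"r":39},[38,99,90],[12,98,56,38,58],[59,17]],"fza":[{"cm":61,"evx":61,"uz":81},[10,4,25,35,82],{"bha":79,"ej":87}],"vh":{"ez":[83,90],"ff":{"qwy":91,"so":61},"tiu":10,"y":[85,33,78,6]}}
After op 5 (add /vh/y/1 75): {"agm":[{"hop":57,"r":39},[38,99,90],[12,98,56,38,58],[59,17]],"fza":[{"cm":61,"evx":61,"uz":81},[10,4,25,35,82],{"bha":79,"ej":87}],"vh":{"ez":[83,90],"ff":{"qwy":91,"so":61},"tiu":10,"y":[85,75,33,78,6]}}
After op 6 (replace /agm/3/1 50): {"agm":[{"hop":57,"r":39},[38,99,90],[12,98,56,38,58],[59,50]],"fza":[{"cm":61,"evx":61,"uz":81},[10,4,25,35,82],{"bha":79,"ej":87}],"vh":{"ez":[83,90],"ff":{"qwy":91,"so":61},"tiu":10,"y":[85,75,33,78,6]}}
After op 7 (add /fza/2/bha 97): {"agm":[{"hop":57,"r":39},[38,99,90],[12,98,56,38,58],[59,50]],"fza":[{"cm":61,"evx":61,"uz":81},[10,4,25,35,82],{"bha":97,"ej":87}],"vh":{"ez":[83,90],"ff":{"qwy":91,"so":61},"tiu":10,"y":[85,75,33,78,6]}}
After op 8 (remove /agm/3/1): {"agm":[{"hop":57,"r":39},[38,99,90],[12,98,56,38,58],[59]],"fza":[{"cm":61,"evx":61,"uz":81},[10,4,25,35,82],{"bha":97,"ej":87}],"vh":{"ez":[83,90],"ff":{"qwy":91,"so":61},"tiu":10,"y":[85,75,33,78,6]}}
After op 9 (replace /agm/0/r 44): {"agm":[{"hop":57,"r":44},[38,99,90],[12,98,56,38,58],[59]],"fza":[{"cm":61,"evx":61,"uz":81},[10,4,25,35,82],{"bha":97,"ej":87}],"vh":{"ez":[83,90],"ff":{"qwy":91,"so":61},"tiu":10,"y":[85,75,33,78,6]}}
Value at /agm/0/r: 44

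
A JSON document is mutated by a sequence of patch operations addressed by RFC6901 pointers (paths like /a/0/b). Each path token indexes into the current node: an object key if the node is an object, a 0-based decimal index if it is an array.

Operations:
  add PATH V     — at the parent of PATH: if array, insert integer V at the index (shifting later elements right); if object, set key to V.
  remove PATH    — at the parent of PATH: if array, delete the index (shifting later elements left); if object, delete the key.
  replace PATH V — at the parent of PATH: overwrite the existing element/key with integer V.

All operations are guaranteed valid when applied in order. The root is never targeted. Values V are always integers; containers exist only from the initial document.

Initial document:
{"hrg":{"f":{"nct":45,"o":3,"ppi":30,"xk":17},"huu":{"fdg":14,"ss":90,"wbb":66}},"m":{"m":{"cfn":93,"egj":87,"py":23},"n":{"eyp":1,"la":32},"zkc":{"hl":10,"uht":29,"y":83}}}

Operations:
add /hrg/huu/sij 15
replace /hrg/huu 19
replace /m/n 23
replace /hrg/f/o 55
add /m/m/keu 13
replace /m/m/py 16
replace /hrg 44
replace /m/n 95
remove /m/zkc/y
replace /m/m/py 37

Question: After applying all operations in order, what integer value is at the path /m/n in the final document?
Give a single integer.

After op 1 (add /hrg/huu/sij 15): {"hrg":{"f":{"nct":45,"o":3,"ppi":30,"xk":17},"huu":{"fdg":14,"sij":15,"ss":90,"wbb":66}},"m":{"m":{"cfn":93,"egj":87,"py":23},"n":{"eyp":1,"la":32},"zkc":{"hl":10,"uht":29,"y":83}}}
After op 2 (replace /hrg/huu 19): {"hrg":{"f":{"nct":45,"o":3,"ppi":30,"xk":17},"huu":19},"m":{"m":{"cfn":93,"egj":87,"py":23},"n":{"eyp":1,"la":32},"zkc":{"hl":10,"uht":29,"y":83}}}
After op 3 (replace /m/n 23): {"hrg":{"f":{"nct":45,"o":3,"ppi":30,"xk":17},"huu":19},"m":{"m":{"cfn":93,"egj":87,"py":23},"n":23,"zkc":{"hl":10,"uht":29,"y":83}}}
After op 4 (replace /hrg/f/o 55): {"hrg":{"f":{"nct":45,"o":55,"ppi":30,"xk":17},"huu":19},"m":{"m":{"cfn":93,"egj":87,"py":23},"n":23,"zkc":{"hl":10,"uht":29,"y":83}}}
After op 5 (add /m/m/keu 13): {"hrg":{"f":{"nct":45,"o":55,"ppi":30,"xk":17},"huu":19},"m":{"m":{"cfn":93,"egj":87,"keu":13,"py":23},"n":23,"zkc":{"hl":10,"uht":29,"y":83}}}
After op 6 (replace /m/m/py 16): {"hrg":{"f":{"nct":45,"o":55,"ppi":30,"xk":17},"huu":19},"m":{"m":{"cfn":93,"egj":87,"keu":13,"py":16},"n":23,"zkc":{"hl":10,"uht":29,"y":83}}}
After op 7 (replace /hrg 44): {"hrg":44,"m":{"m":{"cfn":93,"egj":87,"keu":13,"py":16},"n":23,"zkc":{"hl":10,"uht":29,"y":83}}}
After op 8 (replace /m/n 95): {"hrg":44,"m":{"m":{"cfn":93,"egj":87,"keu":13,"py":16},"n":95,"zkc":{"hl":10,"uht":29,"y":83}}}
After op 9 (remove /m/zkc/y): {"hrg":44,"m":{"m":{"cfn":93,"egj":87,"keu":13,"py":16},"n":95,"zkc":{"hl":10,"uht":29}}}
After op 10 (replace /m/m/py 37): {"hrg":44,"m":{"m":{"cfn":93,"egj":87,"keu":13,"py":37},"n":95,"zkc":{"hl":10,"uht":29}}}
Value at /m/n: 95

Answer: 95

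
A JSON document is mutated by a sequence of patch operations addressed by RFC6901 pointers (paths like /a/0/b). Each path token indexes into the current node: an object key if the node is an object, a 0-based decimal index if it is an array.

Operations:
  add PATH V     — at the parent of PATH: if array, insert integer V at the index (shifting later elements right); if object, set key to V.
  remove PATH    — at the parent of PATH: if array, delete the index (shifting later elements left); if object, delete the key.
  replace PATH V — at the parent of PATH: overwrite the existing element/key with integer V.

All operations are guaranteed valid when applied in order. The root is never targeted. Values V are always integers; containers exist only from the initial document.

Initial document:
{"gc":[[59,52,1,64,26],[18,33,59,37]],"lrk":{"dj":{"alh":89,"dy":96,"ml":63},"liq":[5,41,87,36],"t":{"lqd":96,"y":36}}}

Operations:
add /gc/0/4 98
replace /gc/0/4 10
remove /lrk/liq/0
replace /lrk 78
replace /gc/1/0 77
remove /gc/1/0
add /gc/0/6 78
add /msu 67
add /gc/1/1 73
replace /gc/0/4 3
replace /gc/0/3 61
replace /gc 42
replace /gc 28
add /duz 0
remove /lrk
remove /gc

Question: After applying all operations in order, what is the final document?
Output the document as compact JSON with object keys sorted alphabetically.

Answer: {"duz":0,"msu":67}

Derivation:
After op 1 (add /gc/0/4 98): {"gc":[[59,52,1,64,98,26],[18,33,59,37]],"lrk":{"dj":{"alh":89,"dy":96,"ml":63},"liq":[5,41,87,36],"t":{"lqd":96,"y":36}}}
After op 2 (replace /gc/0/4 10): {"gc":[[59,52,1,64,10,26],[18,33,59,37]],"lrk":{"dj":{"alh":89,"dy":96,"ml":63},"liq":[5,41,87,36],"t":{"lqd":96,"y":36}}}
After op 3 (remove /lrk/liq/0): {"gc":[[59,52,1,64,10,26],[18,33,59,37]],"lrk":{"dj":{"alh":89,"dy":96,"ml":63},"liq":[41,87,36],"t":{"lqd":96,"y":36}}}
After op 4 (replace /lrk 78): {"gc":[[59,52,1,64,10,26],[18,33,59,37]],"lrk":78}
After op 5 (replace /gc/1/0 77): {"gc":[[59,52,1,64,10,26],[77,33,59,37]],"lrk":78}
After op 6 (remove /gc/1/0): {"gc":[[59,52,1,64,10,26],[33,59,37]],"lrk":78}
After op 7 (add /gc/0/6 78): {"gc":[[59,52,1,64,10,26,78],[33,59,37]],"lrk":78}
After op 8 (add /msu 67): {"gc":[[59,52,1,64,10,26,78],[33,59,37]],"lrk":78,"msu":67}
After op 9 (add /gc/1/1 73): {"gc":[[59,52,1,64,10,26,78],[33,73,59,37]],"lrk":78,"msu":67}
After op 10 (replace /gc/0/4 3): {"gc":[[59,52,1,64,3,26,78],[33,73,59,37]],"lrk":78,"msu":67}
After op 11 (replace /gc/0/3 61): {"gc":[[59,52,1,61,3,26,78],[33,73,59,37]],"lrk":78,"msu":67}
After op 12 (replace /gc 42): {"gc":42,"lrk":78,"msu":67}
After op 13 (replace /gc 28): {"gc":28,"lrk":78,"msu":67}
After op 14 (add /duz 0): {"duz":0,"gc":28,"lrk":78,"msu":67}
After op 15 (remove /lrk): {"duz":0,"gc":28,"msu":67}
After op 16 (remove /gc): {"duz":0,"msu":67}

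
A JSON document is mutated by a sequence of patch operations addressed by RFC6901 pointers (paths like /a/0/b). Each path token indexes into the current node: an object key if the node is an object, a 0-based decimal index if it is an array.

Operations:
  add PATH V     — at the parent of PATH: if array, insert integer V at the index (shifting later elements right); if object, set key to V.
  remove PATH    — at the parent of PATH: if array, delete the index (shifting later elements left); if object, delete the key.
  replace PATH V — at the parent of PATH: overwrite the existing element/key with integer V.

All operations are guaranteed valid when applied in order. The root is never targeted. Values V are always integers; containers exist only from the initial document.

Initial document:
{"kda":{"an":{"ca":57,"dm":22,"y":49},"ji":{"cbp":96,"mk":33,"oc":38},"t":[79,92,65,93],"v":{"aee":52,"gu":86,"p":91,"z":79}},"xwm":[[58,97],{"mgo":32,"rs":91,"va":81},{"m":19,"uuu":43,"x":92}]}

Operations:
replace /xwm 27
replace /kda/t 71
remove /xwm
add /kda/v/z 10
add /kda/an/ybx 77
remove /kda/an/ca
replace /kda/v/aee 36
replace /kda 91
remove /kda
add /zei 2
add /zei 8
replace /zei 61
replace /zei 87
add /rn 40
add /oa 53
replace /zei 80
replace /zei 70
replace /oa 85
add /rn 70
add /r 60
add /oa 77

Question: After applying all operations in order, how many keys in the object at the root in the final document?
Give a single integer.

After op 1 (replace /xwm 27): {"kda":{"an":{"ca":57,"dm":22,"y":49},"ji":{"cbp":96,"mk":33,"oc":38},"t":[79,92,65,93],"v":{"aee":52,"gu":86,"p":91,"z":79}},"xwm":27}
After op 2 (replace /kda/t 71): {"kda":{"an":{"ca":57,"dm":22,"y":49},"ji":{"cbp":96,"mk":33,"oc":38},"t":71,"v":{"aee":52,"gu":86,"p":91,"z":79}},"xwm":27}
After op 3 (remove /xwm): {"kda":{"an":{"ca":57,"dm":22,"y":49},"ji":{"cbp":96,"mk":33,"oc":38},"t":71,"v":{"aee":52,"gu":86,"p":91,"z":79}}}
After op 4 (add /kda/v/z 10): {"kda":{"an":{"ca":57,"dm":22,"y":49},"ji":{"cbp":96,"mk":33,"oc":38},"t":71,"v":{"aee":52,"gu":86,"p":91,"z":10}}}
After op 5 (add /kda/an/ybx 77): {"kda":{"an":{"ca":57,"dm":22,"y":49,"ybx":77},"ji":{"cbp":96,"mk":33,"oc":38},"t":71,"v":{"aee":52,"gu":86,"p":91,"z":10}}}
After op 6 (remove /kda/an/ca): {"kda":{"an":{"dm":22,"y":49,"ybx":77},"ji":{"cbp":96,"mk":33,"oc":38},"t":71,"v":{"aee":52,"gu":86,"p":91,"z":10}}}
After op 7 (replace /kda/v/aee 36): {"kda":{"an":{"dm":22,"y":49,"ybx":77},"ji":{"cbp":96,"mk":33,"oc":38},"t":71,"v":{"aee":36,"gu":86,"p":91,"z":10}}}
After op 8 (replace /kda 91): {"kda":91}
After op 9 (remove /kda): {}
After op 10 (add /zei 2): {"zei":2}
After op 11 (add /zei 8): {"zei":8}
After op 12 (replace /zei 61): {"zei":61}
After op 13 (replace /zei 87): {"zei":87}
After op 14 (add /rn 40): {"rn":40,"zei":87}
After op 15 (add /oa 53): {"oa":53,"rn":40,"zei":87}
After op 16 (replace /zei 80): {"oa":53,"rn":40,"zei":80}
After op 17 (replace /zei 70): {"oa":53,"rn":40,"zei":70}
After op 18 (replace /oa 85): {"oa":85,"rn":40,"zei":70}
After op 19 (add /rn 70): {"oa":85,"rn":70,"zei":70}
After op 20 (add /r 60): {"oa":85,"r":60,"rn":70,"zei":70}
After op 21 (add /oa 77): {"oa":77,"r":60,"rn":70,"zei":70}
Size at the root: 4

Answer: 4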